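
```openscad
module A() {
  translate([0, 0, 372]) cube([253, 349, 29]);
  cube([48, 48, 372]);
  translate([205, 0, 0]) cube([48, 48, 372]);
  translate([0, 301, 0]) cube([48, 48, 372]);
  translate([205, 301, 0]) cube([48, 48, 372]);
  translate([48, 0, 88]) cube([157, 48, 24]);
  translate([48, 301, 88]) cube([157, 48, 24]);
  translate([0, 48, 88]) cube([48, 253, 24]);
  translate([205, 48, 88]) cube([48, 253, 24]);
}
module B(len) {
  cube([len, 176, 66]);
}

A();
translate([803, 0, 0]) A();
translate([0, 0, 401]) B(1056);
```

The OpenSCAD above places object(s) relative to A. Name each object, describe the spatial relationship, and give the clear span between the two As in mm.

A is a stool. B is a beam. A beam spans the tops of two stools. The clear span between the two stools is 550 mm.

Second stool starts at x = 803; first ends at x = 253; clear span = 803 − 253 = 550 mm.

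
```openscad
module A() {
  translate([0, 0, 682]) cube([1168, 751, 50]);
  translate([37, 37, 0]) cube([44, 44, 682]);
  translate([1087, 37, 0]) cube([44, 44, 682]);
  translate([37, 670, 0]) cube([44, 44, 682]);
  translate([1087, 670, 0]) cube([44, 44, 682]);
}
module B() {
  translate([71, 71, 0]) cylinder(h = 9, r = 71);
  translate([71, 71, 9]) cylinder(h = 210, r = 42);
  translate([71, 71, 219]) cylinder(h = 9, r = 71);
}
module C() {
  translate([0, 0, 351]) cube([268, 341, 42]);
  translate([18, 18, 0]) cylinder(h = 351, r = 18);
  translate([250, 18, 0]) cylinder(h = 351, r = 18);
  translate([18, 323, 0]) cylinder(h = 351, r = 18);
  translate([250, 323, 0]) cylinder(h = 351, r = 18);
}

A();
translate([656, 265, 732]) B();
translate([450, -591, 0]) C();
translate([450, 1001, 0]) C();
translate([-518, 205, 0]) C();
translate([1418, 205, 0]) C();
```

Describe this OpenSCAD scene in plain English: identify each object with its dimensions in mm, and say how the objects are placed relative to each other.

A is a table: top 1168 mm (x) × 751 mm (y), 50 mm thick, upper face at z = 732 mm, on four 44×44 mm square legs, each inset 37 mm from the nearest pair of top edges, running from z = 0 to the bottom of the top.

B is a spool: two coaxial disc flanges of radius 71 mm and thickness 9 mm, joined by a core cylinder of radius 42 mm and height 210 mm. The lower flange rests on z = 0 and the three cylinders share a vertical axis.

C is a four-legged stool. The seat is a 268×341×42 mm slab whose top surface is at z = 393 mm; four round legs, each 36 mm in diameter, run from the floor (z = 0) to the underside of the seat, each leg's axis is inset half a diameter from the nearest pair of seat edges (so the leg's bounding box is flush with the corner).

The spool is on top of the table. Four stools sit around the table at the −y, +y, −x, +x sides.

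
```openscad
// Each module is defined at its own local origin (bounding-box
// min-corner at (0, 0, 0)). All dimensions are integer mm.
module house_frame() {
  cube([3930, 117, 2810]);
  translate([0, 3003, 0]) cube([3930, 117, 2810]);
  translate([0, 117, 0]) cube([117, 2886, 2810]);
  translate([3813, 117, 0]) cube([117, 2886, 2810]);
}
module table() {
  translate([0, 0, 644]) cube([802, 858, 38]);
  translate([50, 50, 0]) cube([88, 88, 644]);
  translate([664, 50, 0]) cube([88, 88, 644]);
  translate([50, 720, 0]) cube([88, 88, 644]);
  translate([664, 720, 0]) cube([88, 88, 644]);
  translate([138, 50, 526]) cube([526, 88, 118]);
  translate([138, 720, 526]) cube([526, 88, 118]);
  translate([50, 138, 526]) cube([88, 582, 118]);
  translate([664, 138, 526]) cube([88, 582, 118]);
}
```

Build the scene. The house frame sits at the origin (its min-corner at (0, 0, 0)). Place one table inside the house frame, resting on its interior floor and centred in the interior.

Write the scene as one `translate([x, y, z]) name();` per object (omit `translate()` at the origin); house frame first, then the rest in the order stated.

house_frame();
translate([1564, 1131, 0]) table();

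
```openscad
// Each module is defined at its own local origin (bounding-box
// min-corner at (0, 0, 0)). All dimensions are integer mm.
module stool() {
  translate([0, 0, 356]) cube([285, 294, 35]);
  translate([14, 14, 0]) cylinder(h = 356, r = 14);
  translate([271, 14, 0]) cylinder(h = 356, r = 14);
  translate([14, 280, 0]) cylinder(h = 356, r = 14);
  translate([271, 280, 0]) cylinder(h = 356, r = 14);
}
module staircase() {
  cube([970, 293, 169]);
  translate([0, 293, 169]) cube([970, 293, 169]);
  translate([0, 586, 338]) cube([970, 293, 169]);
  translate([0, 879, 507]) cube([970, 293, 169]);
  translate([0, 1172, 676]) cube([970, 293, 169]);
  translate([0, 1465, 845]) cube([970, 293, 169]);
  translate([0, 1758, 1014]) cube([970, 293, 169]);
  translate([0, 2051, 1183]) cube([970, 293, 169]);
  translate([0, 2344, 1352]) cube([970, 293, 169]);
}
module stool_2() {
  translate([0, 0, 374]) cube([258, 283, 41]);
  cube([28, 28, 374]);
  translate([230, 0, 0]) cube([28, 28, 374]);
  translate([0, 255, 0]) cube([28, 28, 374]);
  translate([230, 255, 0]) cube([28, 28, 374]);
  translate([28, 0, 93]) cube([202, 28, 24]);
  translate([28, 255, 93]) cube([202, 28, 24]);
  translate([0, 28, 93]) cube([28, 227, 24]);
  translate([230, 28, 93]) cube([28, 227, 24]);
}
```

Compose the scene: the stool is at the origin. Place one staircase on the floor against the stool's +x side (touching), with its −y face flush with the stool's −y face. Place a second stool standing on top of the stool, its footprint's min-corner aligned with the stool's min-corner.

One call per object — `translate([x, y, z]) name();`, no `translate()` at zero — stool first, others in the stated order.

stool();
translate([285, 0, 0]) staircase();
translate([0, 0, 391]) stool_2();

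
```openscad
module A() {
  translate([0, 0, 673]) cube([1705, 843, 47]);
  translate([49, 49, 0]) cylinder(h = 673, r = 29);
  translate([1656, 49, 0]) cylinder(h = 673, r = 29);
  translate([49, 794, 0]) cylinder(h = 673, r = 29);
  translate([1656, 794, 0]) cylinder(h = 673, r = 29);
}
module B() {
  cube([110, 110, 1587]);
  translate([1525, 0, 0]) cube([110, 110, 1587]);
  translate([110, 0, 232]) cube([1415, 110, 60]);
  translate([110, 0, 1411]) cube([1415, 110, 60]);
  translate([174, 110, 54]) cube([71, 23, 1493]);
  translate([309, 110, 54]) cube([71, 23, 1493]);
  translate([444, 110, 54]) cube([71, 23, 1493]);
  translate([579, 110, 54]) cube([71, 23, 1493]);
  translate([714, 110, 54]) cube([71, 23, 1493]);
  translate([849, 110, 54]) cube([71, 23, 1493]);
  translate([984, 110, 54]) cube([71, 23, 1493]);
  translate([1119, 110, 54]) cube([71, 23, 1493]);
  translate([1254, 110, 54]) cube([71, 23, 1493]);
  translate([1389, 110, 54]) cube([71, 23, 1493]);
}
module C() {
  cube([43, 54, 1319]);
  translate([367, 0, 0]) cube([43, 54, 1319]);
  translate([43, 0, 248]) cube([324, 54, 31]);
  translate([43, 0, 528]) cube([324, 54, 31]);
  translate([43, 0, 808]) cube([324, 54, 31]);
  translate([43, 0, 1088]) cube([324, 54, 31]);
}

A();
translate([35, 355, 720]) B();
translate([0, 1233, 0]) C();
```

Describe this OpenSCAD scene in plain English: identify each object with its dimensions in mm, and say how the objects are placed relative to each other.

A is a table with a 1705×843 mm rectangular top, 47 mm thick, top surface at z = 720 mm, supported by four round legs of 58 mm diameter, each leg's bounding box inset 20 mm from the nearest pair of top edges, running from the floor.

B is a fence section. Two 110×110 mm posts, 1587 mm tall, stand on the floor with a clear span of 1415 mm between their inner faces. Two horizontal rails of 110×60 mm section span the gap between the posts with their undersides at z = 232 mm and z = 1411 mm, flush with the posts' −y face. 10 pickets, each 71 mm wide, 23 mm thick and 1493 mm tall, are fixed to the +y face of the rails with their bottoms at z = 54 mm, evenly spaced across the span with equal gaps (rounded down to the nearest mm) at the −x end and between each pair — any rounding remainder accumulates at the +x end.

C is a wooden ladder with two side rails of 43×54 mm section and 1319 mm height, set 410 mm apart overall. Between them run 4 rectangular rungs (54 mm deep, 31 mm thick), front faces flush with the rails' −y face. The bottom of the first rung is 248 mm above the floor and each subsequent rung is 280 mm higher than the one below.

The fence section is on top of the table, centred. The ladder is on the floor beside the table on its +y side.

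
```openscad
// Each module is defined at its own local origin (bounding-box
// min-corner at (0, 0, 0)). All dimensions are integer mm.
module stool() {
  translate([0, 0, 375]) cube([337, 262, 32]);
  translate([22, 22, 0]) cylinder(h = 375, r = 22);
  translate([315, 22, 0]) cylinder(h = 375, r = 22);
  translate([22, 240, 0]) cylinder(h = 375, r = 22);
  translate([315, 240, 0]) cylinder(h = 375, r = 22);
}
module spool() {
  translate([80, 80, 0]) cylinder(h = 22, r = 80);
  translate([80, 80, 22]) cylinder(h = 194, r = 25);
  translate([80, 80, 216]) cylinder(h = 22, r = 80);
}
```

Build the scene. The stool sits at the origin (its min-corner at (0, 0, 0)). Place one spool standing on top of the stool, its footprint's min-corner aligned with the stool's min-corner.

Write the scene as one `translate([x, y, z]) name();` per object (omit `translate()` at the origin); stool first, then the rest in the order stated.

stool();
translate([0, 0, 407]) spool();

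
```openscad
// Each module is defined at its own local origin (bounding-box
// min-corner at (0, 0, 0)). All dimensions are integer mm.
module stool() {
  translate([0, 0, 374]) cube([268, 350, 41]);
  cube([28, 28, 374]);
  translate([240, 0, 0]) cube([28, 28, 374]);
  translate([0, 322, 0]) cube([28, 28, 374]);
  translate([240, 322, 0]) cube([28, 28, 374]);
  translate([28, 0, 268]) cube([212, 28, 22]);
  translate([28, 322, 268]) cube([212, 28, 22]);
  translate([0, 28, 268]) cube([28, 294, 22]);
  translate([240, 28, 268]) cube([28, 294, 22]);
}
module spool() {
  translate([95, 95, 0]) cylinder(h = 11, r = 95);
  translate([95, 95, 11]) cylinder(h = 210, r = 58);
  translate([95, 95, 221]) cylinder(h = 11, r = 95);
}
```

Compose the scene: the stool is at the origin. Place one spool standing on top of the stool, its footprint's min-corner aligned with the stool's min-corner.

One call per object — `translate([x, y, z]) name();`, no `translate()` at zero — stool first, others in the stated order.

stool();
translate([0, 0, 415]) spool();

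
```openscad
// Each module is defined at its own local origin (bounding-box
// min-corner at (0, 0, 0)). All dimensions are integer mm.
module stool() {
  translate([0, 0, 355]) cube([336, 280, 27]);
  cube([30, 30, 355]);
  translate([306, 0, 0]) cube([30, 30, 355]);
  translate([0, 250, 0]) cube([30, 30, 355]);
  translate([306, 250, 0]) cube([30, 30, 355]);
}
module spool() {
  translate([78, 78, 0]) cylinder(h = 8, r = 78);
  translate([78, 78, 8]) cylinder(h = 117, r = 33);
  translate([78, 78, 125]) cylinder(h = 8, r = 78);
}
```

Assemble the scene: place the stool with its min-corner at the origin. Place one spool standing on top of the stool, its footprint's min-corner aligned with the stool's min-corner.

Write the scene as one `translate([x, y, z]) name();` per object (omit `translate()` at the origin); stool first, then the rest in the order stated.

stool();
translate([0, 0, 382]) spool();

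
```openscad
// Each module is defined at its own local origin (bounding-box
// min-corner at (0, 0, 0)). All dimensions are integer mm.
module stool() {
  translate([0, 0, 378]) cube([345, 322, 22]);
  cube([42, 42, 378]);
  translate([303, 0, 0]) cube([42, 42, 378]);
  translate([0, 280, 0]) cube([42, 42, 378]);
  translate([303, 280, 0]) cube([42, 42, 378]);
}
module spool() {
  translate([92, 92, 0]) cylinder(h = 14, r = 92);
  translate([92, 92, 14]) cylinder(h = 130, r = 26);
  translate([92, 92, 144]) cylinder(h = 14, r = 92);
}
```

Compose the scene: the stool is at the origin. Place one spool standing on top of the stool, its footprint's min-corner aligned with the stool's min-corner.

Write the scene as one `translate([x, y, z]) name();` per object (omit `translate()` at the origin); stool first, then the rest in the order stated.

stool();
translate([0, 0, 400]) spool();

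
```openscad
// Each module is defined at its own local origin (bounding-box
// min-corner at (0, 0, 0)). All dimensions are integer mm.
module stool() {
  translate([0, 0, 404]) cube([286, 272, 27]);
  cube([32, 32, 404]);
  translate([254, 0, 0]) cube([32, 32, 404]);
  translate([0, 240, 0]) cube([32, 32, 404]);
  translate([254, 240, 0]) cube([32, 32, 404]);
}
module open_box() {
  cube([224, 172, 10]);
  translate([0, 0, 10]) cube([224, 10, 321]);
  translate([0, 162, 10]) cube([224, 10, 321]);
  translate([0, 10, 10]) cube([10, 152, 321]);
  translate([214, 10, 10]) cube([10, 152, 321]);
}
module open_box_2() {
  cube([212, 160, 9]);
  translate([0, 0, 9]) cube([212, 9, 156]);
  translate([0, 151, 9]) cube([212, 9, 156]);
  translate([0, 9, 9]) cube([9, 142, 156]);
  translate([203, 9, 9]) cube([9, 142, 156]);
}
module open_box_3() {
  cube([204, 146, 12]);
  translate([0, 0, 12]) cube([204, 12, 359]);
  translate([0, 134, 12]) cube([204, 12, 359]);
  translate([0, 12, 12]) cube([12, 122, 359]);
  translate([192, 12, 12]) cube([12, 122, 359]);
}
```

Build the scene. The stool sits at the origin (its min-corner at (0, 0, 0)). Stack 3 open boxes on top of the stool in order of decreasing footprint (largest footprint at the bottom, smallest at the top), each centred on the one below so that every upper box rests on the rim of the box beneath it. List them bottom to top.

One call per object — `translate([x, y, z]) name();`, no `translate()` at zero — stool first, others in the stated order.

stool();
translate([31, 50, 431]) open_box();
translate([37, 56, 762]) open_box_2();
translate([41, 63, 927]) open_box_3();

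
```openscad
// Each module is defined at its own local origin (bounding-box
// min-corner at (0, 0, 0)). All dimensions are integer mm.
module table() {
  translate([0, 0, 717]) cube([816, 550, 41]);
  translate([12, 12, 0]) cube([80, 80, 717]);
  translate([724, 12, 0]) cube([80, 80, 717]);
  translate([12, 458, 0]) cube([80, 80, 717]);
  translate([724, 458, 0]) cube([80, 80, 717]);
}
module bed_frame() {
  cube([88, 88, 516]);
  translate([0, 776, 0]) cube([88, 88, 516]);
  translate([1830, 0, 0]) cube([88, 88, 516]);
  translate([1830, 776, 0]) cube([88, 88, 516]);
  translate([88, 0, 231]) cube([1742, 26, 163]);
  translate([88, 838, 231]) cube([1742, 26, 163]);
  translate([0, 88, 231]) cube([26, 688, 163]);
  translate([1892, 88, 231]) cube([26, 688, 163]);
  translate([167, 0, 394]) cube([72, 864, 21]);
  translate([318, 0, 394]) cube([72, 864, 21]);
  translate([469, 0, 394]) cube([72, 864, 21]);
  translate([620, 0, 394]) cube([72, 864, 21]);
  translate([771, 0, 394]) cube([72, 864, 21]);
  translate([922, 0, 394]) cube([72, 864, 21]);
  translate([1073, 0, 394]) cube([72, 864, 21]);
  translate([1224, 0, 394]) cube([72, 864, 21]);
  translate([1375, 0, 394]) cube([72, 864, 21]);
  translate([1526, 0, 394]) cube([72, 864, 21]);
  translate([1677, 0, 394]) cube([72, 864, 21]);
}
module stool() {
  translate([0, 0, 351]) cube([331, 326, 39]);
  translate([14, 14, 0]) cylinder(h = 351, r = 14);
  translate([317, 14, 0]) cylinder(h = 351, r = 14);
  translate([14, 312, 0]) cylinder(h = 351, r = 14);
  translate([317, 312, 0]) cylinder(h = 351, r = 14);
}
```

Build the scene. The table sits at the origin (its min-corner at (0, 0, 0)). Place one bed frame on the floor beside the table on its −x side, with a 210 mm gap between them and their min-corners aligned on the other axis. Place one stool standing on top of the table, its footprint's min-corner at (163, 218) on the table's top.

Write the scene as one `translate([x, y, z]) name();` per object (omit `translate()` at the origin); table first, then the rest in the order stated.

table();
translate([-2128, 0, 0]) bed_frame();
translate([163, 218, 758]) stool();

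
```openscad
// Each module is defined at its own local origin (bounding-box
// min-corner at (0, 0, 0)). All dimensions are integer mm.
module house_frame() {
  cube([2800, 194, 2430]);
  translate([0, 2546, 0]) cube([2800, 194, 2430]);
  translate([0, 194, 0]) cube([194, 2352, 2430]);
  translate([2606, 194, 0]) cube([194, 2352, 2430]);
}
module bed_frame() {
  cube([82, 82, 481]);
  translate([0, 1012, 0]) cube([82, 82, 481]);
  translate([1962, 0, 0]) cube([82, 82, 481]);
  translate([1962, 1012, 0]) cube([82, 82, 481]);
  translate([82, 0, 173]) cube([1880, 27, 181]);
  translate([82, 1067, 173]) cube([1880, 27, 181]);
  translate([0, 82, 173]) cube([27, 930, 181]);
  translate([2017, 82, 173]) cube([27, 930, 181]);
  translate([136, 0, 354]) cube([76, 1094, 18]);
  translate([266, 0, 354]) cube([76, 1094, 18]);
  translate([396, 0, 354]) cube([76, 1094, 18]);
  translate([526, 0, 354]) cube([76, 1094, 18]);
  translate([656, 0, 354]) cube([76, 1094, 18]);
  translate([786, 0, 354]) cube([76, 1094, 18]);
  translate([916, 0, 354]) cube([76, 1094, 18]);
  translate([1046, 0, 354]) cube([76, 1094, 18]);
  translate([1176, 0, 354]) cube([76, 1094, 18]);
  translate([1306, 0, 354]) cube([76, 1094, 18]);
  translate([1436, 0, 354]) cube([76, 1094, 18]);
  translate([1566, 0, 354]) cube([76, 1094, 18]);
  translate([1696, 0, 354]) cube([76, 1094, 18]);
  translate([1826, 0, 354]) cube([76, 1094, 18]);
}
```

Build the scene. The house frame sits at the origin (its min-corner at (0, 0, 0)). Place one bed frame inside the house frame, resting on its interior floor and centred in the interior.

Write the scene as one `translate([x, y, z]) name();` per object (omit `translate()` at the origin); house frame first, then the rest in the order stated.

house_frame();
translate([378, 823, 0]) bed_frame();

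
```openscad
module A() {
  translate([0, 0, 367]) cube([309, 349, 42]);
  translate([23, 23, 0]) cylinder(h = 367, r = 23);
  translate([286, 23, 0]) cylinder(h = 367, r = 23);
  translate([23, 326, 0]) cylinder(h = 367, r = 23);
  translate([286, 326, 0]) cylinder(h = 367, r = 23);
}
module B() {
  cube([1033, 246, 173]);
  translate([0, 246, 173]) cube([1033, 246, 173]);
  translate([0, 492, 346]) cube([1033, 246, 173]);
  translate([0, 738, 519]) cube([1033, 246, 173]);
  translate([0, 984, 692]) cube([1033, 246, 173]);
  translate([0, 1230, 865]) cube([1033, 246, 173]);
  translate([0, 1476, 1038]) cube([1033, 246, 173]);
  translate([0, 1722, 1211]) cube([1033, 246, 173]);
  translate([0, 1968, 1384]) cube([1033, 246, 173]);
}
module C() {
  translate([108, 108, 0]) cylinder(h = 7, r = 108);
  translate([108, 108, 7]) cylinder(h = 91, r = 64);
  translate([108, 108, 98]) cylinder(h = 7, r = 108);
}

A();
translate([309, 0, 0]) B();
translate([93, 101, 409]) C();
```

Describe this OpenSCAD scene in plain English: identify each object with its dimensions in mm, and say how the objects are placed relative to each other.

A is a simple wooden stool: a rectangular seat 309 mm (x) by 349 mm (y), 42 mm thick, top face at z = 409 mm, on four round legs, each 46 mm in diameter. The legs rest on z = 0, each leg's axis is inset half a diameter from the nearest pair of seat edges (so the leg's bounding box is flush with the corner).

B is a straight staircase of 9 solid steps. Each step is 1033 mm wide (x), 246 mm deep (y, the going) and 173 mm tall (the rise). The first step rests on the floor; each subsequent step sits one going further in +y and one rise higher in +z, directly behind and above the previous step with no overlap.

C is a spool: two coaxial disc flanges of radius 108 mm and thickness 7 mm, joined by a core cylinder of radius 64 mm and height 91 mm. The lower flange rests on z = 0 and the three cylinders share a vertical axis.

The staircase is against the stool's +x side, with their −y faces flush. The spool is on top of the stool.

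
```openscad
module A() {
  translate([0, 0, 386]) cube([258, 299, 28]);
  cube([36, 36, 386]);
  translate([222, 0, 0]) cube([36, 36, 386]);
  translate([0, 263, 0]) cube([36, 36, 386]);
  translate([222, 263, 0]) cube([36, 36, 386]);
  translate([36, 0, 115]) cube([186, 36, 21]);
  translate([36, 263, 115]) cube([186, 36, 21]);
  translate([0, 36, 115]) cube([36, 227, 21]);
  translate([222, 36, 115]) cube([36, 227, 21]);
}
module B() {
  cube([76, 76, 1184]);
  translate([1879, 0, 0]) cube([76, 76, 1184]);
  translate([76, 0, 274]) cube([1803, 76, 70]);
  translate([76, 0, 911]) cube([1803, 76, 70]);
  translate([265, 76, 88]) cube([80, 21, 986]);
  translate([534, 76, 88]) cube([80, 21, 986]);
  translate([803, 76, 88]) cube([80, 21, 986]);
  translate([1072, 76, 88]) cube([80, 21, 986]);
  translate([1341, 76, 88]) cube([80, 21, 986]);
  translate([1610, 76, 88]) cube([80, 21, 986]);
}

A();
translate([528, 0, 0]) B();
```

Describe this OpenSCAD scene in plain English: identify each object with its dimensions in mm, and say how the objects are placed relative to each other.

A is a four-legged stool. The seat is a 258×299×28 mm slab whose top surface is at z = 414 mm; four square legs, each 36×36 mm in cross-section, run from the floor (z = 0) to the underside of the seat, each flush with a corner of the seat. Four stretchers, 36 mm wide and 21 mm tall, connect adjacent legs with their undersides at z = 115 mm, each running between the inner faces of the legs it joins and aligned with the legs' outer faces on the other axis.

B is a fence section. Two 76×76 mm posts, 1184 mm tall, stand on the floor with a clear span of 1803 mm between their inner faces. Two horizontal rails of 76×70 mm section span the gap between the posts with their undersides at z = 274 mm and z = 911 mm, flush with the posts' −y face. 6 pickets, each 80 mm wide, 21 mm thick and 986 mm tall, are fixed to the +y face of the rails with their bottoms at z = 88 mm, evenly spaced across the span with equal gaps (rounded down to the nearest mm) at the −x end and between each pair — any rounding remainder accumulates at the +x end.

The fence section is on the floor beside the stool on its +x side.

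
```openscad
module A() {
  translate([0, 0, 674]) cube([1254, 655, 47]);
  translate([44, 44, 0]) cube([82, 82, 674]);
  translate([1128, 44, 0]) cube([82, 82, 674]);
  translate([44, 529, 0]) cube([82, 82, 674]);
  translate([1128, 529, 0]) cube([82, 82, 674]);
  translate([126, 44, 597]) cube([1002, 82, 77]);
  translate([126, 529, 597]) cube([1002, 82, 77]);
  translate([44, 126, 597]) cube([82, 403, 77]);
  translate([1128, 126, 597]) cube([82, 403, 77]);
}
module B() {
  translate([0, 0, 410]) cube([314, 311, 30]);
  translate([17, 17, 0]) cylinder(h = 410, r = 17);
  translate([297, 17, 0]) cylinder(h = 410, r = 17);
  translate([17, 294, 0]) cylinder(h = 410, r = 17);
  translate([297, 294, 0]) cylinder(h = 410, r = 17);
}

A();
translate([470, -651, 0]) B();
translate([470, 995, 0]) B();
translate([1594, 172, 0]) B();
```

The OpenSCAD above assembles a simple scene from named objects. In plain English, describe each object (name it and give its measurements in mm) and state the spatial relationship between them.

A is a table: top 1254 mm (x) × 655 mm (y), 47 mm thick, upper face at z = 721 mm, on four 82×82 mm square legs, each inset 44 mm from the nearest pair of top edges, running from z = 0 to the bottom of the top. Four apron rails, 82 mm thick and 77 mm tall, run between adjacent legs with their top edges flush with the underside of the top and their outer faces flush with the legs' outer faces.

B is a simple wooden stool: a rectangular seat 314 mm (x) by 311 mm (y), 30 mm thick, top face at z = 440 mm, on four round legs, each 34 mm in diameter. The legs rest on z = 0, each leg's axis is inset half a diameter from the nearest pair of seat edges (so the leg's bounding box is flush with the corner).

Three stools sit around the table at the −y, +y, +x sides.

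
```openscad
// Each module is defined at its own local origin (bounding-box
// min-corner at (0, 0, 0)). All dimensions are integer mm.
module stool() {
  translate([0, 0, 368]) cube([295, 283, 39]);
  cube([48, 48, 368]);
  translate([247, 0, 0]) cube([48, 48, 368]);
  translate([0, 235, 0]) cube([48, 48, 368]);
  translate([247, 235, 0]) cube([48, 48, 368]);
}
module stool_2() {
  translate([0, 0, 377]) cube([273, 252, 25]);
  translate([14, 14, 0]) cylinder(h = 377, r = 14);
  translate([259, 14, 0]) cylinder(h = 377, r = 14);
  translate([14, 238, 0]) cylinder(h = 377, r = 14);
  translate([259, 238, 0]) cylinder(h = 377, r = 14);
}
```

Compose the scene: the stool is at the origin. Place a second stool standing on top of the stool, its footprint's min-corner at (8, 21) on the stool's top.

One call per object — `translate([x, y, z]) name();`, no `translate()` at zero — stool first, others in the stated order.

stool();
translate([8, 21, 407]) stool_2();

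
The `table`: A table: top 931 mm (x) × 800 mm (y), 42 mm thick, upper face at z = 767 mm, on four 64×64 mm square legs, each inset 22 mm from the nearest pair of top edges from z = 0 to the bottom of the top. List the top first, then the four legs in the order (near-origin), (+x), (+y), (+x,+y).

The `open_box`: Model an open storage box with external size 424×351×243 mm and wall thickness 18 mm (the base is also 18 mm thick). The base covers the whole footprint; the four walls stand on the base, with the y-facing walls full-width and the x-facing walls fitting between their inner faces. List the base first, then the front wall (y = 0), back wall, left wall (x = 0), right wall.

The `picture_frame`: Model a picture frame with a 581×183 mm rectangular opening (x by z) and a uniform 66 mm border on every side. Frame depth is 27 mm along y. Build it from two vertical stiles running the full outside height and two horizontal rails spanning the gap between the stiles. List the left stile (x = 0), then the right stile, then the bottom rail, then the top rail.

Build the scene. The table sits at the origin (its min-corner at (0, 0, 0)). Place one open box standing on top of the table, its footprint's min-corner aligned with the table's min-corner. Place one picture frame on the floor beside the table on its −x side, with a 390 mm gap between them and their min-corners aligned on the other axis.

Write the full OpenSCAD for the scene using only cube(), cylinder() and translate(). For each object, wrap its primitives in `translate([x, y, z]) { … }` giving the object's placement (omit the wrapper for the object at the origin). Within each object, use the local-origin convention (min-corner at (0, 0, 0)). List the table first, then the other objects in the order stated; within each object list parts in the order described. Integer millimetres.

translate([0, 0, 725]) cube([931, 800, 42]);
translate([22, 22, 0]) cube([64, 64, 725]);
translate([845, 22, 0]) cube([64, 64, 725]);
translate([22, 714, 0]) cube([64, 64, 725]);
translate([845, 714, 0]) cube([64, 64, 725]);
translate([0, 0, 767]) {
  cube([424, 351, 18]);
  translate([0, 0, 18]) cube([424, 18, 225]);
  translate([0, 333, 18]) cube([424, 18, 225]);
  translate([0, 18, 18]) cube([18, 315, 225]);
  translate([406, 18, 18]) cube([18, 315, 225]);
}
translate([-1103, 0, 0]) {
  cube([66, 27, 315]);
  translate([647, 0, 0]) cube([66, 27, 315]);
  translate([66, 0, 0]) cube([581, 27, 66]);
  translate([66, 0, 249]) cube([581, 27, 66]);
}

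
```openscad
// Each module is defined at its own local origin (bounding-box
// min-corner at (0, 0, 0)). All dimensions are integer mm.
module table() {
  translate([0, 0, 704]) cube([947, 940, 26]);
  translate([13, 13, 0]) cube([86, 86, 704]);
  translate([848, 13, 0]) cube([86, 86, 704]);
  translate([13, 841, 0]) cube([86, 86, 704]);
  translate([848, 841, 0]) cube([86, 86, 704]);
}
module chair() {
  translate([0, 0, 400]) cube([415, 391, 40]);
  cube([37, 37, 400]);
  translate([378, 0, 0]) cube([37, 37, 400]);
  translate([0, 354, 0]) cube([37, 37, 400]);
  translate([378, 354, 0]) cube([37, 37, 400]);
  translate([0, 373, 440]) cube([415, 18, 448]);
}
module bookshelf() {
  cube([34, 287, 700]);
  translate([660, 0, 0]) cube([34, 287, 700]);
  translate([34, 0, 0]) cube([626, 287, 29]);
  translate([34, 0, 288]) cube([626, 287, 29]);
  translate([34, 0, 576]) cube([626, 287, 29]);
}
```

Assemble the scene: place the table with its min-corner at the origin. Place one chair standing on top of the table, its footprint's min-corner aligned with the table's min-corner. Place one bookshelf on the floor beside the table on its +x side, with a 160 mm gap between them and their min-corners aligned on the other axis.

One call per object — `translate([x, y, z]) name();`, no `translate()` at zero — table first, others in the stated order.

table();
translate([0, 0, 730]) chair();
translate([1107, 0, 0]) bookshelf();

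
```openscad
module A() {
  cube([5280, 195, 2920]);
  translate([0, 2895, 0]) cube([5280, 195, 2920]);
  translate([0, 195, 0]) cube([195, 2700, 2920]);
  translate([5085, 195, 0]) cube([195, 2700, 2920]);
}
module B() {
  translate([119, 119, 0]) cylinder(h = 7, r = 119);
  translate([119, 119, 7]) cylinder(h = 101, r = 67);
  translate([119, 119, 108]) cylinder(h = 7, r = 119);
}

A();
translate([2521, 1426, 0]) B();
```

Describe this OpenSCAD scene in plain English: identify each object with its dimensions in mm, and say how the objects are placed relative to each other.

A is the wall frame of a small rectangular building: four walls, each 2920 mm tall and 195 mm thick, enclosing a footprint 5280 mm (x) by 3090 mm (y) outside-to-outside, with no floor or roof. The front and back walls (the −y and +y sides) span the full width; the two side walls fit between them.

B is a spool: two coaxial disc flanges of radius 119 mm and thickness 7 mm, joined by a core cylinder of radius 67 mm and height 101 mm. The lower flange rests on z = 0 and the three cylinders share a vertical axis.

The spool sits inside the house frame, centred.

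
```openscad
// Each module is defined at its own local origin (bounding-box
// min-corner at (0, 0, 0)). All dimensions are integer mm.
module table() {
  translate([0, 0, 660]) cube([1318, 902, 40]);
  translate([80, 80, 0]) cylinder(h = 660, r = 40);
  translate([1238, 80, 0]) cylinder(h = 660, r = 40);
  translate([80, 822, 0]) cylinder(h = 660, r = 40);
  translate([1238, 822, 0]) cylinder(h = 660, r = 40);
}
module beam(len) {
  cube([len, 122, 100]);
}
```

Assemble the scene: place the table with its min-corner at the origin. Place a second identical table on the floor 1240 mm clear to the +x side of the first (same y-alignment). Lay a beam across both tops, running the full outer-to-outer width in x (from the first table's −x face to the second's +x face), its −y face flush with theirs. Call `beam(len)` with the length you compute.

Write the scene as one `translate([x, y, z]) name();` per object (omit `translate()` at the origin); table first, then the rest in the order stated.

table();
translate([2558, 0, 0]) table();
translate([0, 0, 700]) beam(3876);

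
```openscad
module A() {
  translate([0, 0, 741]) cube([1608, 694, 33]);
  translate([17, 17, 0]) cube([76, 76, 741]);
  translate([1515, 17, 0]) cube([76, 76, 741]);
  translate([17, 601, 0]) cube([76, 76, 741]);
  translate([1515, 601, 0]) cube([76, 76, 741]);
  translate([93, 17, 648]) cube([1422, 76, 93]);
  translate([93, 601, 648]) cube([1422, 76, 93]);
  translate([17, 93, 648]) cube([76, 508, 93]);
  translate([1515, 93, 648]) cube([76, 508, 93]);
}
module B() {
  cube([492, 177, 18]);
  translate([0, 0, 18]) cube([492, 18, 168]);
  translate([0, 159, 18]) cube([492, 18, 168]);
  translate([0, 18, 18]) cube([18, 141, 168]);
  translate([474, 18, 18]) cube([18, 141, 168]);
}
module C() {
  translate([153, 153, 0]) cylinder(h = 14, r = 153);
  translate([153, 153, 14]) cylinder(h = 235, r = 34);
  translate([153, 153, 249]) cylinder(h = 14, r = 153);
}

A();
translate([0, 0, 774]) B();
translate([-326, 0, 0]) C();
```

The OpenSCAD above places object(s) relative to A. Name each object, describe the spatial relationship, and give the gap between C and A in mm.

A is a table. B is an open box. C is a spool. The open box is on top of the table. The spool is on the floor beside the table on its −x side. The gap between the spool and the table is 20 mm.

The spool's nearest face is 20 mm from the table's −x face.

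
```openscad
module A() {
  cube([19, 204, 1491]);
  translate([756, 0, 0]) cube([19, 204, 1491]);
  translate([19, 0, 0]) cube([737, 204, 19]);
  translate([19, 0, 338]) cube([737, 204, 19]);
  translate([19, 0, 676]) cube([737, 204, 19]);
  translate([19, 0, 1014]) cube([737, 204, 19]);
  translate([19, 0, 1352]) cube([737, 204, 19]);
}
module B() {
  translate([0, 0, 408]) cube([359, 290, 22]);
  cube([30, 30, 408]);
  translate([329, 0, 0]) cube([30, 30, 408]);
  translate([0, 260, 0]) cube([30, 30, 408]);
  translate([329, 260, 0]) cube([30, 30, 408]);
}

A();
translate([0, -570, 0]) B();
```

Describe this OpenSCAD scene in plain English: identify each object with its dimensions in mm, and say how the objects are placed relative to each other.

A is a bookshelf 775 mm wide overall, 204 mm deep and 1491 mm tall. The two sides are 19 mm thick vertical panels. 5 horizontal shelves of 19 mm thickness span between the inner faces of the sides; the lowest shelf sits on the floor and shelves are stacked with a clear vertical gap of 319 mm between each pair.

B is a four-legged stool. The seat is 359×290 mm, 22 mm thick, top at z = 430 mm. It stands on four square legs, each 30×30 mm in cross-section, from z = 0 to the seat underside, each flush with a corner of the seat.

The stool is on the floor beside the bookshelf on its −y side.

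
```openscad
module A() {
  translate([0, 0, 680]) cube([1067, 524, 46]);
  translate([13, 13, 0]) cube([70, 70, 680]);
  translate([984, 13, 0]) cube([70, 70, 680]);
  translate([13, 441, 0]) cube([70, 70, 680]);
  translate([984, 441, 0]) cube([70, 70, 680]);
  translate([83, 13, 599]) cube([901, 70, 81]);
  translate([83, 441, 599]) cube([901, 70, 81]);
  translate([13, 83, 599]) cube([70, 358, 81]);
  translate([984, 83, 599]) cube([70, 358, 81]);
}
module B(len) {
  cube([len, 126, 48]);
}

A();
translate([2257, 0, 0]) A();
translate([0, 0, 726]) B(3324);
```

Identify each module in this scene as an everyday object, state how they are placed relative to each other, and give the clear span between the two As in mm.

Second table starts at x = 2257; first ends at x = 1067; clear span = 2257 − 1067 = 1190 mm.

A is a table. B is a beam. A beam spans the tops of two tables. The clear span between the two tables is 1190 mm.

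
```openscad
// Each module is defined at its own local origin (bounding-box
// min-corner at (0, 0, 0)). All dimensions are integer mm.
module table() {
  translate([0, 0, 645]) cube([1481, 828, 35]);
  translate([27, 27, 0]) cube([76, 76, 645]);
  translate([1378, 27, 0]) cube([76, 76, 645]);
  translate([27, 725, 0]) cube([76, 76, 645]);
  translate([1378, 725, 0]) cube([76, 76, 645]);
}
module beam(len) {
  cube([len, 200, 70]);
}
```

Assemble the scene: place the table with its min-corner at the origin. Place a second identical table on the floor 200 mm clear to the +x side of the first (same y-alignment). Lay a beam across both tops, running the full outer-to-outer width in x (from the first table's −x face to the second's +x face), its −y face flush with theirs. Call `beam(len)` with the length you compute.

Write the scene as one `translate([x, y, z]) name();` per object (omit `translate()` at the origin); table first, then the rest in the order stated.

table();
translate([1681, 0, 0]) table();
translate([0, 0, 680]) beam(3162);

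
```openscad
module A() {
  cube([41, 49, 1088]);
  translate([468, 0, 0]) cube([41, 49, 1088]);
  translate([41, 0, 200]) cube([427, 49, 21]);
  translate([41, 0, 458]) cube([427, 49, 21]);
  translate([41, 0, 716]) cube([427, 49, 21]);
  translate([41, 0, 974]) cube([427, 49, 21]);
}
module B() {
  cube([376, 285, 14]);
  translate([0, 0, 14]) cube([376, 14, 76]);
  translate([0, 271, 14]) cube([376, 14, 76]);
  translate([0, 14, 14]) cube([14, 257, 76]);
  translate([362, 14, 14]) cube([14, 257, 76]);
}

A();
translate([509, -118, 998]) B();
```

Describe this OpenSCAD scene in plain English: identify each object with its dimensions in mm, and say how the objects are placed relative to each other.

A is a straight ladder. Two 41×49 mm vertical rails, 1088 mm tall, stand 509 mm apart (outside-to-outside) with their front faces coplanar on the −y side. 4 rungs, each 49 mm deep and 21 mm tall, span between the inner faces of the rails, front faces flush with the rails. The lowest rung's underside is at z = 200 mm and rungs are spaced 258 mm apart (underside to underside).

B is an open storage box with external size 376×285×90 mm and wall thickness 14 mm (the base is also 14 mm thick). The base covers the whole footprint; the four walls stand on the base, with the y-facing walls full-width and the x-facing walls fitting between their inner faces.

The open box is beside the ladder with their tops flush at z = 1088.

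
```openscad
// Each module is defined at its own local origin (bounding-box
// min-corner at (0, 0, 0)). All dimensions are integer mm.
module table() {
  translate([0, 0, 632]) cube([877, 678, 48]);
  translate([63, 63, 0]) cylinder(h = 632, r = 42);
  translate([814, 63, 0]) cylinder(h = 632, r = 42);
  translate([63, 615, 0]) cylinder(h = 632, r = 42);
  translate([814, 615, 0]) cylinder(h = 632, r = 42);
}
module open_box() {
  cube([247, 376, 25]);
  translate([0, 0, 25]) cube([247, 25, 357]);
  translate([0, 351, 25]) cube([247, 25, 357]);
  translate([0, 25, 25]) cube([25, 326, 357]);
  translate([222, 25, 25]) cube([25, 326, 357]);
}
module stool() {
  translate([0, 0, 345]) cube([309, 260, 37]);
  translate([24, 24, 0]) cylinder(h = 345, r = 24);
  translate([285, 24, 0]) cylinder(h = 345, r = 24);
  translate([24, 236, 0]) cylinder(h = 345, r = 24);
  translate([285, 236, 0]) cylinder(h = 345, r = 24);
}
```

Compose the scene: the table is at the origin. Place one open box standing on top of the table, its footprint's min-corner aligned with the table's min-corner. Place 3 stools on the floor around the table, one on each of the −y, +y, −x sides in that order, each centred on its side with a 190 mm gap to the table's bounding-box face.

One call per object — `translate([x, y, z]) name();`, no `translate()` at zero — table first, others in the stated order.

table();
translate([0, 0, 680]) open_box();
translate([284, -450, 0]) stool();
translate([284, 868, 0]) stool();
translate([-499, 209, 0]) stool();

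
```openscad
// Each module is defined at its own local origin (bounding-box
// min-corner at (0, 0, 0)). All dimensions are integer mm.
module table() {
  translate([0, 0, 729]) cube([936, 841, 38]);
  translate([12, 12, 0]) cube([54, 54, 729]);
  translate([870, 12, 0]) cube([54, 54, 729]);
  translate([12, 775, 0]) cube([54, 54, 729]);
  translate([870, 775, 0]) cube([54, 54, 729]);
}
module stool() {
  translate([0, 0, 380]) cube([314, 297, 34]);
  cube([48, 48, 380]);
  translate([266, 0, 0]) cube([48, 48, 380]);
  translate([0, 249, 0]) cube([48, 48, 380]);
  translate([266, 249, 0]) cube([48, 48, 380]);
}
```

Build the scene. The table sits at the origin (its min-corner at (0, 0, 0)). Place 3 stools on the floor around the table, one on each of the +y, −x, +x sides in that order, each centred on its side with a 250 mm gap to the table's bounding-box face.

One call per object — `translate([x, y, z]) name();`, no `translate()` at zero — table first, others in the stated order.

table();
translate([311, 1091, 0]) stool();
translate([-564, 272, 0]) stool();
translate([1186, 272, 0]) stool();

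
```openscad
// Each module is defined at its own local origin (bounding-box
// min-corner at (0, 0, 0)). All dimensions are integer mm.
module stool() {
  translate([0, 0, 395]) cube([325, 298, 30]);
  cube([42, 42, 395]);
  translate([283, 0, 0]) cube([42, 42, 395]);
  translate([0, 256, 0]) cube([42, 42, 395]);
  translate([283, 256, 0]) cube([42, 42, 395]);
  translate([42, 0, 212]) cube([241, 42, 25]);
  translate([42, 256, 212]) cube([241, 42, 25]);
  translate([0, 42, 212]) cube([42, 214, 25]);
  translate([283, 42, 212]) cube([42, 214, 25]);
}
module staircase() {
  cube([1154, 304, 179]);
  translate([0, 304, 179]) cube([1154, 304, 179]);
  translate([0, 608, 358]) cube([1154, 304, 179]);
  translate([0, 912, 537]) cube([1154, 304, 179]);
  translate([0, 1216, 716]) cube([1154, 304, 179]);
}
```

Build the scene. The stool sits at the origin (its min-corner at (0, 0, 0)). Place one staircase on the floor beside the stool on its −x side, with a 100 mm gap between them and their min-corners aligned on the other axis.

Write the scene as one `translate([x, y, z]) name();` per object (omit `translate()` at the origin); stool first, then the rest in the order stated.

stool();
translate([-1254, 0, 0]) staircase();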